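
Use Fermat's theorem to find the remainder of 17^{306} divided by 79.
46

By Fermat's Little Theorem, a^(p-1) ≡ 1 (mod p) for prime p and gcd(a, p) = 1
Here p = 79, so 17^78 ≡ 1 (mod 79)
We can reduce the exponent: 306 mod 78 = 72
So 17^306 ≡ 17^72 (mod 79)
Computing: 17^72 mod 79 = 46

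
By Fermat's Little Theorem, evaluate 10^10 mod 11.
By Fermat's Little Theorem, 10^{10} ≡ 1 (mod 11) since 11 is prime and gcd(10, 11) = 1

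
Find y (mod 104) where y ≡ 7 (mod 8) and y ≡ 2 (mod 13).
M = 8 × 13 = 104. M₁ = 13, y₁ ≡ 5 (mod 8). M₂ = 8, y₂ ≡ 5 (mod 13). y = 7×13×5 + 2×8×5 ≡ 15 (mod 104)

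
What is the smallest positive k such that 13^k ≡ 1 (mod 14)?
Powers of 13 mod 14: 13^1≡13, 13^2≡1. Order = 2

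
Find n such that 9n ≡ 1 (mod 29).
9^(-1) ≡ 13 (mod 29). Verification: 9 × 13 = 117 ≡ 1 (mod 29)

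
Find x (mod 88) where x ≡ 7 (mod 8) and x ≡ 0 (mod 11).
M = 8 × 11 = 88. M₁ = 11, y₁ ≡ 3 (mod 8). M₂ = 8, y₂ ≡ 7 (mod 11). x = 7×11×3 + 0×8×7 ≡ 55 (mod 88)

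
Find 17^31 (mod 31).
Using Fermat: 17^{30} ≡ 1 (mod 31). 31 ≡ 1 (mod 30). So 17^{31} ≡ 17^{1} ≡ 17 (mod 31)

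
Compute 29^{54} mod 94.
61

Using successive squaring:
Binary expansion of 54: 110110
Powers of 29 mod 94 (each is the square of the previous):
  29^1 ≡ 29 (mod 94)
  29^2 ≡ 29² = 841 ≡ 89 (mod 94)
  29^4 ≡ 89² = 7921 ≡ 25 (mod 94)
  29^8 ≡ 25² = 625 ≡ 61 (mod 94)
  29^16 ≡ 61² = 3721 ≡ 55 (mod 94)
  29^32 ≡ 55² = 3025 ≡ 17 (mod 94)
54 = 32 + 16 + 4 + 2, so 29^54 = 29^32 × 29^16 × 29^4 × 29^2 ≡ 17 × 55 × 25 × 89 (mod 94)
Multiplying step by step:
  17 × 55 = 935 ≡ 89 (mod 94)
  89 × 25 = 2225 ≡ 63 (mod 94)
  63 × 89 = 5607 ≡ 61 (mod 94)
Result: 29^54 ≡ 61 (mod 94)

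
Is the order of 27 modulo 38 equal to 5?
No, the actual order is 6, not 5.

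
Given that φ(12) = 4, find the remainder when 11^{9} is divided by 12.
By Euler: 11^{4} ≡ 1 (mod 12) since gcd(11, 12) = 1. 9 = 2×4 + 1. So 11^{9} ≡ 11^{1} ≡ 11 (mod 12)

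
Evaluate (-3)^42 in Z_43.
Using Fermat: (-3)^{42} ≡ 1 (mod 43). 42 ≡ 0 (mod 42). So (-3)^{42} ≡ (-3)^{0} ≡ 1 (mod 43)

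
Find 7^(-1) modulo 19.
11

Using Extended Euclidean Algorithm:
gcd(7, 19) = 1
Bezout coefficients: 7 × -8 + 19 × 3 = 1
So 7 × -8 ≡ 1 (mod 19)
The inverse is -8 mod 19 = 11
Verification: 7 × 11 = 77 = 4 × 19 + 1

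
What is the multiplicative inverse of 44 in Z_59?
55

Using Extended Euclidean Algorithm:
gcd(44, 59) = 1
Bezout coefficients: 44 × -4 + 59 × 3 = 1
So 44 × -4 ≡ 1 (mod 59)
The inverse is -4 mod 59 = 55
Verification: 44 × 55 = 2420 = 41 × 59 + 1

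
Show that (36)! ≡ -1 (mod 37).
(36)! mod 37 = 36. Since this equals -1 (mod 37), Wilson confirms 37 is prime.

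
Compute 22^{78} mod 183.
34

Using successive squaring:
Binary expansion of 78: 1001110
Powers of 22 mod 183 (each is the square of the previous):
  22^1 ≡ 22 (mod 183)
  22^2 ≡ 22² = 484 ≡ 118 (mod 183)
  22^4 ≡ 118² = 13924 ≡ 16 (mod 183)
  22^8 ≡ 16² = 256 ≡ 73 (mod 183)
  22^16 ≡ 73² = 5329 ≡ 22 (mod 183)
  22^32 ≡ 22² = 484 ≡ 118 (mod 183)
  22^64 ≡ 118² = 13924 ≡ 16 (mod 183)
78 = 64 + 8 + 4 + 2, so 22^78 = 22^64 × 22^8 × 22^4 × 22^2 ≡ 16 × 73 × 16 × 118 (mod 183)
Multiplying step by step:
  16 × 73 = 1168 ≡ 70 (mod 183)
  70 × 16 = 1120 ≡ 22 (mod 183)
  22 × 118 = 2596 ≡ 34 (mod 183)
Result: 22^78 ≡ 34 (mod 183)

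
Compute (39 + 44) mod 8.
3

(39 + 44) = 83
83 mod 8 = 3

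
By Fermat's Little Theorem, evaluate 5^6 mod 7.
By Fermat's Little Theorem, 5^{6} ≡ 1 (mod 7) since 7 is prime and gcd(5, 7) = 1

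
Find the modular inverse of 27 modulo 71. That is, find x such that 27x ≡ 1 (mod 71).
50

Using Extended Euclidean Algorithm:
gcd(27, 71) = 1
Bezout coefficients: 27 × -21 + 71 × 8 = 1
So 27 × -21 ≡ 1 (mod 71)
The inverse is -21 mod 71 = 50
Verification: 27 × 50 = 1350 = 19 × 71 + 1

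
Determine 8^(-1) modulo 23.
8^(-1) ≡ 3 (mod 23). Verification: 8 × 3 = 24 ≡ 1 (mod 23)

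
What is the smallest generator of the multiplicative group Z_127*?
p - 1 = 126 has prime divisors 2, 3, 7. h is a primitive root mod 127 iff h^(126/q) ≢ 1 (mod 127) for each such q.
h = 2: 2^63 ≡ 1, 2^42 ≡ 1, 2^18 ≡ 16 (mod 127); 2^63 ≡ 1, so not a primitive root.
h = 3: 3^63 ≡ 126, 3^42 ≡ 107, 3^18 ≡ 4 (mod 127); none is 1, so 3 has order 126 and is a primitive root.
The smallest primitive root mod 127 is g = 3.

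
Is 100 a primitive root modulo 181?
p - 1 = 180 has prime divisors 2, 3, 5. Check 100^(180/q) mod 181 for each: 100^(180/2) = 100^90 ≡ 1, 100^(180/3) = 100^60 ≡ 132, 100^(180/5) = 100^36 ≡ 135 (mod 181). Since 100^90 ≡ 1 (mod 181), the order of 100 divides 90 (in fact the order is 90) ≠ 180, so it is not a primitive root.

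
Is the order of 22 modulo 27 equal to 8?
No, the actual order is 9, not 8.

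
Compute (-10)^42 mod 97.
Using repeated squaring. (-10) ≡ 87 (mod 97). 42 = 32 + 8 + 2 (binary 101010). Repeated squaring mod 97: 87^1 ≡ 87; 87^2 ≡ 87² = 7569 ≡ 3; 87^4 ≡ 3² = 9 ≡ 9; 87^8 ≡ 9² = 81 ≡ 81; 87^16 ≡ 81² = 6561 ≡ 62; 87^32 ≡ 62² = 3844 ≡ 61. Multiply: (-10)^42 ≡ 87^32 × 87^8 × 87^2 ≡ 61 × 81 × 3 (mod 97): 61 × 81 = 4941 ≡ 91; 91 × 3 = 273 ≡ 79. So (-10)^42 ≡ 79 (mod 97).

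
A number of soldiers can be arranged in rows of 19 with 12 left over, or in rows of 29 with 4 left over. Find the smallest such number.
M = 19 × 29 = 551. M₁ = 29, y₁ ≡ 2 (mod 19). M₂ = 19, y₂ ≡ 26 (mod 29). k = 12×29×2 + 4×19×26 ≡ 468 (mod 551). The smallest positive such number is 468.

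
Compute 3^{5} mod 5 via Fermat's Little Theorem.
3

By Fermat's Little Theorem, a^(p-1) ≡ 1 (mod p) for prime p and gcd(a, p) = 1
Here p = 5, so 3^4 ≡ 1 (mod 5)
We can reduce the exponent: 5 mod 4 = 1
So 3^5 ≡ 3^1 (mod 5)
Computing: 3^1 mod 5 = 3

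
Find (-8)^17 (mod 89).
Using repeated squaring. (-8) ≡ 81 (mod 89). 17 = 16 + 1 (binary 10001). Repeated squaring mod 89: 81^1 ≡ 81; 81^2 ≡ 81² = 6561 ≡ 64; 81^4 ≡ 64² = 4096 ≡ 2; 81^8 ≡ 2² = 4 ≡ 4; 81^16 ≡ 4² = 16 ≡ 16. Multiply: (-8)^17 ≡ 81^16 × 81^1 ≡ 16 × 81 (mod 89): 16 × 81 = 1296 ≡ 50. So (-8)^17 ≡ 50 (mod 89).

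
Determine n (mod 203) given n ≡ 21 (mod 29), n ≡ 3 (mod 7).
108

Using the Chinese Remainder Theorem:
M = product of moduli = 203
For equation 1: M_1 = 7, 7 ≡ 7 (mod 29), inverse of 7 mod 29 is 25 (check: 7 × 25 = 175 ≡ 1 (mod 29))
For equation 2: M_2 = 29, 29 ≡ 1 (mod 7), inverse of 29 mod 7 is 1 (check: 1 × 1 = 1 ≡ 1 (mod 7))
Combine: n ≡ Σ r_i×M_i×(M_i⁻¹ mod m_i) = 21×7×25 + 3×29×1 = 3675 + 87 = 3762
3762 mod 203 = 108
n ≡ 108 (mod 203)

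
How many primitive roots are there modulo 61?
16

The number of primitive roots modulo p is φ(p-1) = φ(60)
φ(60) = 16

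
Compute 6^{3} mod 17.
12

Using successive squaring:
Binary expansion of 3: 11
Powers of 6 mod 17 (each is the square of the previous):
  6^1 ≡ 6 (mod 17)
  6^2 ≡ 6² = 36 ≡ 2 (mod 17)
3 = 2 + 1, so 6^3 = 6^2 × 6^1 ≡ 2 × 6 (mod 17)
Multiplying step by step:
  2 × 6 = 12 ≡ 12 (mod 17)
Result: 6^3 ≡ 12 (mod 17)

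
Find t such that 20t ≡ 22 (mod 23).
8

Since gcd(20, 23) = 1 divides 22, a solution exists.
Multiply both sides by the inverse of 20 mod 23:
  20^(-1) mod 23 = 15
  x ≡ 15 × 22 ≡ 330 ≡ 8 (mod 23)
Verification: 20 × 8 = 160 = 6 × 23 + 22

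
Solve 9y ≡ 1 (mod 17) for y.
9^(-1) ≡ 2 (mod 17). Verification: 9 × 2 = 18 ≡ 1 (mod 17)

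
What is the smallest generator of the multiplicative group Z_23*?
p - 1 = 22 has prime divisors 2, 11. h is a primitive root mod 23 iff h^(22/q) ≢ 1 (mod 23) for each such q.
h = 2: 2^11 ≡ 1, 2^2 ≡ 4 (mod 23); 2^11 ≡ 1, so not a primitive root.
h = 3: 3^11 ≡ 1, 3^2 ≡ 9 (mod 23); 3^11 ≡ 1, so not a primitive root.
h = 4: 4^11 ≡ 1, 4^2 ≡ 16 (mod 23); 4^11 ≡ 1, so not a primitive root.
h = 5: 5^11 ≡ 22, 5^2 ≡ 2 (mod 23); none is 1, so 5 has order 22 and is a primitive root.
The smallest primitive root mod 23 is g = 5.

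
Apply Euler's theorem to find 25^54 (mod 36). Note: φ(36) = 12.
By Euler: 25^{12} ≡ 1 (mod 36) since gcd(25, 36) = 1. 54 = 4×12 + 6. So 25^{54} ≡ 25^{6} ≡ 1 (mod 36)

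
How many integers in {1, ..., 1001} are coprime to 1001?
720

Prime factorization: 1001 = 7 × 11 × 13
Using the formula φ(n) = n × Π(1 - 1/p) for each prime factor p:
φ(1001) = 1001 × (1 - 1/7) × (1 - 1/11) × (1 - 1/13)
φ(1001) = 720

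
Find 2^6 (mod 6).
6 = 4 + 2 (binary 110). Repeated squaring mod 6: 2^1 ≡ 2; 2^2 ≡ 2² = 4 ≡ 4; 2^4 ≡ 4² = 16 ≡ 4. Multiply: 2^6 = 2^4 × 2^2 ≡ 4 × 4 (mod 6): 4 × 4 = 16 ≡ 4. So 2^6 ≡ 4 (mod 6).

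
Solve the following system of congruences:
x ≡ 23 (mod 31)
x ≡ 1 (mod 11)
23

Using the Chinese Remainder Theorem:
M = product of moduli = 341
For equation 1: M_1 = 11, 11 ≡ 11 (mod 31), inverse of 11 mod 31 is 17 (check: 11 × 17 = 187 ≡ 1 (mod 31))
For equation 2: M_2 = 31, 31 ≡ 9 (mod 11), inverse of 31 mod 11 is 5 (check: 9 × 5 = 45 ≡ 1 (mod 11))
Combine: x ≡ Σ r_i×M_i×(M_i⁻¹ mod m_i) = 23×11×17 + 1×31×5 = 4301 + 155 = 4456
4456 mod 341 = 23
x ≡ 23 (mod 341)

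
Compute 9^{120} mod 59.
12

Using successive squaring:
Binary expansion of 120: 1111000
Powers of 9 mod 59 (each is the square of the previous):
  9^1 ≡ 9 (mod 59)
  9^2 ≡ 9² = 81 ≡ 22 (mod 59)
  9^4 ≡ 22² = 484 ≡ 12 (mod 59)
  9^8 ≡ 12² = 144 ≡ 26 (mod 59)
  9^16 ≡ 26² = 676 ≡ 27 (mod 59)
  9^32 ≡ 27² = 729 ≡ 21 (mod 59)
  9^64 ≡ 21² = 441 ≡ 28 (mod 59)
120 = 64 + 32 + 16 + 8, so 9^120 = 9^64 × 9^32 × 9^16 × 9^8 ≡ 28 × 21 × 27 × 26 (mod 59)
Multiplying step by step:
  28 × 21 = 588 ≡ 57 (mod 59)
  57 × 27 = 1539 ≡ 5 (mod 59)
  5 × 26 = 130 ≡ 12 (mod 59)
Result: 9^120 ≡ 12 (mod 59)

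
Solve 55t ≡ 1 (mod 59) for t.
44

Using Extended Euclidean Algorithm:
gcd(55, 59) = 1
Bezout coefficients: 55 × -15 + 59 × 14 = 1
So 55 × -15 ≡ 1 (mod 59)
The inverse is -15 mod 59 = 44
Verification: 55 × 44 = 2420 = 41 × 59 + 1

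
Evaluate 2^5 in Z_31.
5 = 4 + 1 (binary 101). Repeated squaring mod 31: 2^1 ≡ 2; 2^2 ≡ 2² = 4 ≡ 4; 2^4 ≡ 4² = 16 ≡ 16. Multiply: 2^5 = 2^4 × 2^1 ≡ 16 × 2 (mod 31): 16 × 2 = 32 ≡ 1. So 2^5 ≡ 1 (mod 31).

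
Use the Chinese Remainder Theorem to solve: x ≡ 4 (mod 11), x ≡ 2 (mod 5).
37

Using the Chinese Remainder Theorem:
M = product of moduli = 55
For equation 1: M_1 = 5, 5 ≡ 5 (mod 11), inverse of 5 mod 11 is 9 (check: 5 × 9 = 45 ≡ 1 (mod 11))
For equation 2: M_2 = 11, 11 ≡ 1 (mod 5), inverse of 11 mod 5 is 1 (check: 1 × 1 = 1 ≡ 1 (mod 5))
Combine: x ≡ Σ r_i×M_i×(M_i⁻¹ mod m_i) = 4×5×9 + 2×11×1 = 180 + 22 = 202
202 mod 55 = 37
x ≡ 37 (mod 55)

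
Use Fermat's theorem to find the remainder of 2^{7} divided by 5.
3

By Fermat's Little Theorem, a^(p-1) ≡ 1 (mod p) for prime p and gcd(a, p) = 1
Here p = 5, so 2^4 ≡ 1 (mod 5)
We can reduce the exponent: 7 mod 4 = 3
So 2^7 ≡ 2^3 (mod 5)
Computing: 2^3 mod 5 = 3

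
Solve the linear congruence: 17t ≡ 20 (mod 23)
12

Since gcd(17, 23) = 1 divides 20, a solution exists.
Multiply both sides by the inverse of 17 mod 23:
  17^(-1) mod 23 = 19
  x ≡ 19 × 20 ≡ 380 ≡ 12 (mod 23)
Verification: 17 × 12 = 204 = 8 × 23 + 20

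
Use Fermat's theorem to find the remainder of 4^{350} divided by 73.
55

By Fermat's Little Theorem, a^(p-1) ≡ 1 (mod p) for prime p and gcd(a, p) = 1
Here p = 73, so 4^72 ≡ 1 (mod 73)
We can reduce the exponent: 350 mod 72 = 62
So 4^350 ≡ 4^62 (mod 73)
Computing: 4^62 mod 73 = 55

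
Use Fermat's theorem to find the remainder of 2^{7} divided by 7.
2

By Fermat's Little Theorem, a^(p-1) ≡ 1 (mod p) for prime p and gcd(a, p) = 1
Here p = 7, so 2^6 ≡ 1 (mod 7)
We can reduce the exponent: 7 mod 6 = 1
So 2^7 ≡ 2^1 (mod 7)
Computing: 2^1 mod 7 = 2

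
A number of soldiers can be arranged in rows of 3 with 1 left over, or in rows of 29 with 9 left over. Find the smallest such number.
M = 3 × 29 = 87. M₁ = 29, y₁ ≡ 2 (mod 3). M₂ = 3, y₂ ≡ 10 (mod 29). y = 1×29×2 + 9×3×10 ≡ 67 (mod 87). The smallest positive such number is 67.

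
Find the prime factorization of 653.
653

Divide by primes starting from smallest:
653 ÷ 653 = 1

653 = 653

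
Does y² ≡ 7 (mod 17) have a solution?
By Euler's criterion: 7^{8} ≡ 16 (mod 17). Since this equals -1 (≡ 16), 7 is not a QR.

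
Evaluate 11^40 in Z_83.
Using repeated squaring. 40 = 32 + 8 (binary 101000). Repeated squaring mod 83: 11^1 ≡ 11; 11^2 ≡ 11² = 121 ≡ 38; 11^4 ≡ 38² = 1444 ≡ 33; 11^8 ≡ 33² = 1089 ≡ 10; 11^16 ≡ 10² = 100 ≡ 17; 11^32 ≡ 17² = 289 ≡ 40. Multiply: 11^40 = 11^32 × 11^8 ≡ 40 × 10 (mod 83): 40 × 10 = 400 ≡ 68. So 11^40 ≡ 68 (mod 83).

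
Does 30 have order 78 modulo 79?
p - 1 = 78 has prime divisors 2, 3, 13. Check 30^(78/q) mod 79 for each: 30^(78/2) = 30^39 ≡ 78, 30^(78/3) = 30^26 ≡ 23, 30^(78/13) = 30^6 ≡ 8 (mod 79). None of these is 1, so 30 has order 78 = φ(79), so it is a primitive root mod 79.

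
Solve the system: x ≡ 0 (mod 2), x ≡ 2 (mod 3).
M = 2 × 3 = 6. M₁ = 3, y₁ ≡ 1 (mod 2). M₂ = 2, y₂ ≡ 2 (mod 3). x = 0×3×1 + 2×2×2 ≡ 2 (mod 6)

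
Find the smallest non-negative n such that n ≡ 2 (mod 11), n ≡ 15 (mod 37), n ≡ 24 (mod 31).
7526

Using the Chinese Remainder Theorem:
M = product of moduli = 12617
For equation 1: M_1 = 1147, 1147 ≡ 3 (mod 11), inverse of 1147 mod 11 is 4 (check: 3 × 4 = 12 ≡ 1 (mod 11))
For equation 2: M_2 = 341, 341 ≡ 8 (mod 37), inverse of 341 mod 37 is 14 (check: 8 × 14 = 112 ≡ 1 (mod 37))
For equation 3: M_3 = 407, 407 ≡ 4 (mod 31), inverse of 407 mod 31 is 8 (check: 4 × 8 = 32 ≡ 1 (mod 31))
Combine: n ≡ Σ r_i×M_i×(M_i⁻¹ mod m_i) = 2×1147×4 + 15×341×14 + 24×407×8 = 9176 + 71610 + 78144 = 158930
158930 mod 12617 = 7526
n ≡ 7526 (mod 12617)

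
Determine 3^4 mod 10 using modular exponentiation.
4 = 4 (binary 100). Repeated squaring mod 10: 3^1 ≡ 3; 3^2 ≡ 3² = 9 ≡ 9; 3^4 ≡ 9² = 81 ≡ 1. So 3^4 ≡ 1 (mod 10).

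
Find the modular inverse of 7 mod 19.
7^(-1) ≡ 11 (mod 19). Verification: 7 × 11 = 77 ≡ 1 (mod 19)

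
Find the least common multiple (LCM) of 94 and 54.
2538

First find GCD(94, 54) using the Euclidean algorithm:
94 = 1 × 54 + 40
54 = 1 × 40 + 14
40 = 2 × 14 + 12
14 = 1 × 12 + 2
12 = 6 × 2 + 0
GCD(94, 54) = 2

LCM formula: LCM(a, b) = (a × b) / GCD(a, b)
LCM(94, 54) = (94 × 54) / 2
LCM(94, 54) = 5076 / 2
LCM(94, 54) = 2538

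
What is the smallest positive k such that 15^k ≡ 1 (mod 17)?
Powers of 15 mod 17: 15^1≡15, 15^2≡4, 15^3≡9, 15^4≡16, 15^5≡2, 15^6≡13, 15^7≡8, 15^8≡1. Order = 8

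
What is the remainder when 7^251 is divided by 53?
Using Fermat: 7^{52} ≡ 1 (mod 53). 251 ≡ 43 (mod 52). So 7^{251} ≡ 7^{43} ≡ 37 (mod 53)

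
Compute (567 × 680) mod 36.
0

(567 × 680) = 385560
385560 mod 36 = 0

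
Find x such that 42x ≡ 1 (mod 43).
42^(-1) ≡ 42 (mod 43). Verification: 42 × 42 = 1764 ≡ 1 (mod 43)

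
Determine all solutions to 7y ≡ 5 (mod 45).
20

Since gcd(7, 45) = 1 divides 5, a solution exists.
Multiply both sides by the inverse of 7 mod 45:
  7^(-1) mod 45 = 13
  x ≡ 13 × 5 ≡ 65 ≡ 20 (mod 45)
Verification: 7 × 20 = 140 = 3 × 45 + 5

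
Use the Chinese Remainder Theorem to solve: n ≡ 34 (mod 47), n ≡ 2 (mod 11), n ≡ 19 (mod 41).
2807

Using the Chinese Remainder Theorem:
M = product of moduli = 21197
For equation 1: M_1 = 451, 451 ≡ 28 (mod 47), inverse of 451 mod 47 is 42 (check: 28 × 42 = 1176 ≡ 1 (mod 47))
For equation 2: M_2 = 1927, 1927 ≡ 2 (mod 11), inverse of 1927 mod 11 is 6 (check: 2 × 6 = 12 ≡ 1 (mod 11))
For equation 3: M_3 = 517, 517 ≡ 25 (mod 41), inverse of 517 mod 41 is 23 (check: 25 × 23 = 575 ≡ 1 (mod 41))
Combine: n ≡ Σ r_i×M_i×(M_i⁻¹ mod m_i) = 34×451×42 + 2×1927×6 + 19×517×23 = 644028 + 23124 + 225929 = 893081
893081 mod 21197 = 2807
n ≡ 2807 (mod 21197)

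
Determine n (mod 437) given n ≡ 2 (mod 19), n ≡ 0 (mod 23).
230

Using the Chinese Remainder Theorem:
M = product of moduli = 437
For equation 1: M_1 = 23, 23 ≡ 4 (mod 19), inverse of 23 mod 19 is 5 (check: 4 × 5 = 20 ≡ 1 (mod 19))
For equation 2: M_2 = 19, 19 ≡ 19 (mod 23), inverse of 19 mod 23 is 17 (check: 19 × 17 = 323 ≡ 1 (mod 23))
Combine: n ≡ Σ r_i×M_i×(M_i⁻¹ mod m_i) = 2×23×5 + 0×19×17 = 230 + 0 = 230
230 mod 437 = 230
n ≡ 230 (mod 437)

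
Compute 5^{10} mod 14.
9

Using successive squaring:
Binary expansion of 10: 1010
Powers of 5 mod 14 (each is the square of the previous):
  5^1 ≡ 5 (mod 14)
  5^2 ≡ 5² = 25 ≡ 11 (mod 14)
  5^4 ≡ 11² = 121 ≡ 9 (mod 14)
  5^8 ≡ 9² = 81 ≡ 11 (mod 14)
10 = 8 + 2, so 5^10 = 5^8 × 5^2 ≡ 11 × 11 (mod 14)
Multiplying step by step:
  11 × 11 = 121 ≡ 9 (mod 14)
Result: 5^10 ≡ 9 (mod 14)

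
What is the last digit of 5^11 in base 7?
Using Fermat: 5^{6} ≡ 1 (mod 7). 11 ≡ 5 (mod 6). So 5^{11} ≡ 5^{5} ≡ 3 (mod 7)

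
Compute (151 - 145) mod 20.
6

(151 - 145) = 6
6 mod 20 = 6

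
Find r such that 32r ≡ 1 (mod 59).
32^(-1) ≡ 24 (mod 59). Verification: 32 × 24 = 768 ≡ 1 (mod 59)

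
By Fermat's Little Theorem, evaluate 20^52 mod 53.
By Fermat's Little Theorem, 20^{52} ≡ 1 (mod 53) since 53 is prime and gcd(20, 53) = 1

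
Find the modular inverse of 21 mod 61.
21^(-1) ≡ 32 (mod 61). Verification: 21 × 32 = 672 ≡ 1 (mod 61)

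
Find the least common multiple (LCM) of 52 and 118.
3068

First find GCD(52, 118) using the Euclidean algorithm:
52 = 0 × 118 + 52
118 = 2 × 52 + 14
52 = 3 × 14 + 10
14 = 1 × 10 + 4
10 = 2 × 4 + 2
4 = 2 × 2 + 0
GCD(52, 118) = 2

LCM formula: LCM(a, b) = (a × b) / GCD(a, b)
LCM(52, 118) = (52 × 118) / 2
LCM(52, 118) = 6136 / 2
LCM(52, 118) = 3068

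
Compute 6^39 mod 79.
Using repeated squaring. 39 = 32 + 4 + 2 + 1 (binary 100111). Repeated squaring mod 79: 6^1 ≡ 6; 6^2 ≡ 6² = 36 ≡ 36; 6^4 ≡ 36² = 1296 ≡ 32; 6^8 ≡ 32² = 1024 ≡ 76; 6^16 ≡ 76² = 5776 ≡ 9; 6^32 ≡ 9² = 81 ≡ 2. Multiply: 6^39 = 6^32 × 6^4 × 6^2 × 6^1 ≡ 2 × 32 × 36 × 6 (mod 79): 2 × 32 = 64 ≡ 64; 64 × 36 = 2304 ≡ 13; 13 × 6 = 78 ≡ 78. So 6^39 ≡ 78 (mod 79).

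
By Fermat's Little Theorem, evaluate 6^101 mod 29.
By Fermat: 6^{28} ≡ 1 (mod 29). 101 = 3×28 + 17. So 6^{101} ≡ 6^{17} ≡ 13 (mod 29)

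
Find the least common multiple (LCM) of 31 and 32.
992

First find GCD(31, 32) using the Euclidean algorithm:
31 = 0 × 32 + 31
32 = 1 × 31 + 1
31 = 31 × 1 + 0
GCD(31, 32) = 1

LCM formula: LCM(a, b) = (a × b) / GCD(a, b)
LCM(31, 32) = (31 × 32) / 1
LCM(31, 32) = 992 / 1
LCM(31, 32) = 992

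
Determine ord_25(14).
Powers of 14 mod 25: 14^1≡14, 14^2≡21, 14^3≡19, 14^4≡16, 14^5≡24, 14^6≡11, 14^7≡4, 14^8≡6, 14^9≡9, 14^10≡1. Order = 10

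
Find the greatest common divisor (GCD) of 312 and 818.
2

Using the Euclidean algorithm:
312 = 0 × 818 + 312
818 = 2 × 312 + 194
312 = 1 × 194 + 118
194 = 1 × 118 + 76
118 = 1 × 76 + 42
76 = 1 × 42 + 34
42 = 1 × 34 + 8
34 = 4 × 8 + 2
8 = 4 × 2 + 0

GCD(312, 818) = 2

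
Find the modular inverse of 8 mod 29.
8^(-1) ≡ 11 (mod 29). Verification: 8 × 11 = 88 ≡ 1 (mod 29)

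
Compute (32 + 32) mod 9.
1

(32 + 32) = 64
64 mod 9 = 1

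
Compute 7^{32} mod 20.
1

Using successive squaring:
Binary expansion of 32: 100000
Powers of 7 mod 20 (each is the square of the previous):
  7^1 ≡ 7 (mod 20)
  7^2 ≡ 7² = 49 ≡ 9 (mod 20)
  7^4 ≡ 9² = 81 ≡ 1 (mod 20)
  7^8 ≡ 1² = 1 ≡ 1 (mod 20)
  7^16 ≡ 1² = 1 ≡ 1 (mod 20)
  7^32 ≡ 1² = 1 ≡ 1 (mod 20)
32 is a power of 2, so 7^32 is the last square: ≡ 1 (mod 20)
Result: 7^32 ≡ 1 (mod 20)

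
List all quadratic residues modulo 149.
QRs mod 149: {1, 4, 5, 6, 7, 9, 16, 17, 19, 20, 22, 24, 25, 26, 28, 29, 30, 31, 33, 35, 36, 37, 39, 42, 45, 46, 47, 49, 53, 54, 61, 63, 64, 67, 68, 69, 73, 76, 80, 81, 82, 85, 86, 88, 95, 96, 100, 102, 103, 104, 107, 110, 112, 113, 114, 116, 118, 119, 120, 121, 123, 124, 125, 127, 129, 130, 132, 133, 140, 142, 143, 144, 145, 148}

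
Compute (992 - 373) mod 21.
10

(992 - 373) = 619
619 mod 21 = 10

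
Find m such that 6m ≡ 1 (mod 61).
6^(-1) ≡ 51 (mod 61). Verification: 6 × 51 = 306 ≡ 1 (mod 61)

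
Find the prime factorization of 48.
2^4 × 3

Divide by primes starting from smallest:
48 ÷ 2 = 24
24 ÷ 2 = 12
12 ÷ 2 = 6
6 ÷ 2 = 3
3 ÷ 3 = 1

48 = 2^4 × 3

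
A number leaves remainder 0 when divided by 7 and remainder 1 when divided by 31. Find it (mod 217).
M = 7 × 31 = 217. M₁ = 31, y₁ ≡ 5 (mod 7). M₂ = 7, y₂ ≡ 9 (mod 31). r = 0×31×5 + 1×7×9 ≡ 63 (mod 217)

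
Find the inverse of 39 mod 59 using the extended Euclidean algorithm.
Extended GCD: 39(-3) + 59(2) = 1. So 39^(-1) ≡ 56 ≡ 56 (mod 59). Verify: 39 × 56 = 2184 ≡ 1 (mod 59)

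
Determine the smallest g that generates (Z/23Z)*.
5

A primitive root g modulo p has order p-1 = 22
Prime divisors of 22: [2, 11]
g is a primitive root iff g^(22/q) ≢ 1 (mod 23) for each prime divisor q
Testing small values:
  g = 2: 2^11 ≡ 1, 2^2 ≡ 4 (mod 23) → 2^11 ≡ 1, not primitive root
  g = 3: 3^11 ≡ 1, 3^2 ≡ 9 (mod 23) → 3^11 ≡ 1, not primitive root
  g = 4: 4^11 ≡ 1, 4^2 ≡ 16 (mod 23) → 4^11 ≡ 1, not primitive root
  g = 5: 5^11 ≡ 22, 5^2 ≡ 2 (mod 23) → none is 1, primitive root!
The smallest primitive root is 5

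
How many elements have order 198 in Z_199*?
Number of primitive roots mod 199 = φ(198) = 60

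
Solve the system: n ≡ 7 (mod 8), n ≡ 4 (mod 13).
M = 8 × 13 = 104. M₁ = 13, y₁ ≡ 5 (mod 8). M₂ = 8, y₂ ≡ 5 (mod 13). n = 7×13×5 + 4×8×5 ≡ 95 (mod 104)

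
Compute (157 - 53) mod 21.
20

(157 - 53) = 104
104 mod 21 = 20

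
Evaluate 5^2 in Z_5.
5 ≡ 0 (mod 5). 2 = 2 (binary 10). Repeated squaring mod 5: 0^1 ≡ 0; 0^2 ≡ 0² = 0 ≡ 0. So 5^2 ≡ 0 (mod 5).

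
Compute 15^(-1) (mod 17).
15^(-1) ≡ 8 (mod 17). Verification: 15 × 8 = 120 ≡ 1 (mod 17)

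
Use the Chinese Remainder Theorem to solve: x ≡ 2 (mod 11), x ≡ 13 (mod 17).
13

Using the Chinese Remainder Theorem:
M = product of moduli = 187
For equation 1: M_1 = 17, 17 ≡ 6 (mod 11), inverse of 17 mod 11 is 2 (check: 6 × 2 = 12 ≡ 1 (mod 11))
For equation 2: M_2 = 11, 11 ≡ 11 (mod 17), inverse of 11 mod 17 is 14 (check: 11 × 14 = 154 ≡ 1 (mod 17))
Combine: x ≡ Σ r_i×M_i×(M_i⁻¹ mod m_i) = 2×17×2 + 13×11×14 = 68 + 2002 = 2070
2070 mod 187 = 13
x ≡ 13 (mod 187)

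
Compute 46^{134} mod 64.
0

Using successive squaring:
Binary expansion of 134: 10000110
Powers of 46 mod 64 (each is the square of the previous):
  46^1 ≡ 46 (mod 64)
  46^2 ≡ 46² = 2116 ≡ 4 (mod 64)
  46^4 ≡ 4² = 16 ≡ 16 (mod 64)
  46^8 ≡ 16² = 256 ≡ 0 (mod 64)
  46^16 ≡ 0² = 0 ≡ 0 (mod 64)
  46^32 ≡ 0² = 0 ≡ 0 (mod 64)
  46^64 ≡ 0² = 0 ≡ 0 (mod 64)
  46^128 ≡ 0² = 0 ≡ 0 (mod 64)
134 = 128 + 4 + 2, so 46^134 = 46^128 × 46^4 × 46^2 ≡ 0 × 16 × 4 (mod 64)
Multiplying step by step:
  0 × 16 = 0 ≡ 0 (mod 64)
  0 × 4 = 0 ≡ 0 (mod 64)
Result: 46^134 ≡ 0 (mod 64)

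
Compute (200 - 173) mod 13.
1

(200 - 173) = 27
27 mod 13 = 1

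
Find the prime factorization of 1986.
2 × 3 × 331

Divide by primes starting from smallest:
1986 ÷ 2 = 993
993 ÷ 3 = 331
331 ÷ 331 = 1

1986 = 2 × 3 × 331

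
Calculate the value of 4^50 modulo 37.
Using Fermat: 4^{36} ≡ 1 (mod 37). 50 ≡ 14 (mod 36). So 4^{50} ≡ 4^{14} ≡ 12 (mod 37)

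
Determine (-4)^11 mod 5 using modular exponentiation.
Using Fermat: (-4)^{4} ≡ 1 (mod 5). 11 ≡ 3 (mod 4). So (-4)^{11} ≡ (-4)^{3} ≡ 1 (mod 5)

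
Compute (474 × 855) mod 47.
36

(474 × 855) = 405270
405270 mod 47 = 36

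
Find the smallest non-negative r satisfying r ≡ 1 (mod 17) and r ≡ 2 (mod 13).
M = 17 × 13 = 221. M₁ = 13, y₁ ≡ 4 (mod 17). M₂ = 17, y₂ ≡ 10 (mod 13). r = 1×13×4 + 2×17×10 ≡ 171 (mod 221)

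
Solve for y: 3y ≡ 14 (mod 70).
28

Since gcd(3, 70) = 1 divides 14, a solution exists.
Multiply both sides by the inverse of 3 mod 70:
  3^(-1) mod 70 = 47
  x ≡ 47 × 14 ≡ 658 ≡ 28 (mod 70)
Verification: 3 × 28 = 84 = 1 × 70 + 14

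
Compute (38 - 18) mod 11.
9

(38 - 18) = 20
20 mod 11 = 9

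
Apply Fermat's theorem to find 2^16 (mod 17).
By Fermat's Little Theorem, 2^{16} ≡ 1 (mod 17) since 17 is prime and gcd(2, 17) = 1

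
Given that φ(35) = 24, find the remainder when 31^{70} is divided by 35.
By Euler: 31^{24} ≡ 1 (mod 35) since gcd(31, 35) = 1. 70 = 2×24 + 22. So 31^{70} ≡ 31^{22} ≡ 11 (mod 35)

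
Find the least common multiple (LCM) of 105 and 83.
8715

First find GCD(105, 83) using the Euclidean algorithm:
105 = 1 × 83 + 22
83 = 3 × 22 + 17
22 = 1 × 17 + 5
17 = 3 × 5 + 2
5 = 2 × 2 + 1
2 = 2 × 1 + 0
GCD(105, 83) = 1

LCM formula: LCM(a, b) = (a × b) / GCD(a, b)
LCM(105, 83) = (105 × 83) / 1
LCM(105, 83) = 8715 / 1
LCM(105, 83) = 8715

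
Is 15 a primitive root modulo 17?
No

To verify, check if 15^(16/q) ≢ 1 (mod 17) for each prime divisor q of 16
Divisors of 16 = 16: [1, 2, 4, 8, 16]
  15^(16/2) = 15^8 ≡ 1 (mod 17)
Conclusion: 15 is not a primitive root modulo 17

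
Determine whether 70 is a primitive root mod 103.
p - 1 = 102 has prime divisors 2, 3, 17. Check 70^(102/q) mod 103 for each: 70^(102/2) = 70^51 ≡ 102, 70^(102/3) = 70^34 ≡ 56, 70^(102/17) = 70^6 ≡ 100 (mod 103). None of these is 1, so 70 has order 102 = φ(103), so it is a primitive root mod 103.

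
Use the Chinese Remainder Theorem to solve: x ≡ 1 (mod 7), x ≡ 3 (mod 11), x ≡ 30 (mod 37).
2731

Using the Chinese Remainder Theorem:
M = product of moduli = 2849
For equation 1: M_1 = 407, 407 ≡ 1 (mod 7), inverse of 407 mod 7 is 1 (check: 1 × 1 = 1 ≡ 1 (mod 7))
For equation 2: M_2 = 259, 259 ≡ 6 (mod 11), inverse of 259 mod 11 is 2 (check: 6 × 2 = 12 ≡ 1 (mod 11))
For equation 3: M_3 = 77, 77 ≡ 3 (mod 37), inverse of 77 mod 37 is 25 (check: 3 × 25 = 75 ≡ 1 (mod 37))
Combine: x ≡ Σ r_i×M_i×(M_i⁻¹ mod m_i) = 1×407×1 + 3×259×2 + 30×77×25 = 407 + 1554 + 57750 = 59711
59711 mod 2849 = 2731
x ≡ 2731 (mod 2849)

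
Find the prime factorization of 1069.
1069

Divide by primes starting from smallest:
1069 ÷ 1069 = 1

1069 = 1069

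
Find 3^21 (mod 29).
Using repeated squaring. 21 = 16 + 4 + 1 (binary 10101). Repeated squaring mod 29: 3^1 ≡ 3; 3^2 ≡ 3² = 9 ≡ 9; 3^4 ≡ 9² = 81 ≡ 23; 3^8 ≡ 23² = 529 ≡ 7; 3^16 ≡ 7² = 49 ≡ 20. Multiply: 3^21 = 3^16 × 3^4 × 3^1 ≡ 20 × 23 × 3 (mod 29): 20 × 23 = 460 ≡ 25; 25 × 3 = 75 ≡ 17. So 3^21 ≡ 17 (mod 29).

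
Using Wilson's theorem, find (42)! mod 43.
By Wilson's theorem, (42)! ≡ -1 ≡ 42 (mod 43)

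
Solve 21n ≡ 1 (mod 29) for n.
21^(-1) ≡ 18 (mod 29). Verification: 21 × 18 = 378 ≡ 1 (mod 29)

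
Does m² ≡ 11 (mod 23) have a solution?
By Euler's criterion: 11^{11} ≡ 22 (mod 23). Since this equals -1 (≡ 22), 11 is not a QR.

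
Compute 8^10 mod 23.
10 = 8 + 2 (binary 1010). Repeated squaring mod 23: 8^1 ≡ 8; 8^2 ≡ 8² = 64 ≡ 18; 8^4 ≡ 18² = 324 ≡ 2; 8^8 ≡ 2² = 4 ≡ 4. Multiply: 8^10 = 8^8 × 8^2 ≡ 4 × 18 (mod 23): 4 × 18 = 72 ≡ 3. So 8^10 ≡ 3 (mod 23).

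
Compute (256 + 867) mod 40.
3

(256 + 867) = 1123
1123 mod 40 = 3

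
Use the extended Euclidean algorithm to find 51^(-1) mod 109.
Extended GCD: 51(-47) + 109(22) = 1. So 51^(-1) ≡ 62 ≡ 62 (mod 109). Verify: 51 × 62 = 3162 ≡ 1 (mod 109)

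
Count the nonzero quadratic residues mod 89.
For prime 89, there are (p-1)/2 = (89-1)/2 = 44 quadratic residues (excluding 0).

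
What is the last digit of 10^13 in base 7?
Using Fermat: 10^{6} ≡ 1 (mod 7). 13 ≡ 1 (mod 6). So 10^{13} ≡ 10^{1} ≡ 3 (mod 7)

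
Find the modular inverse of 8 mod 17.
8^(-1) ≡ 15 (mod 17). Verification: 8 × 15 = 120 ≡ 1 (mod 17)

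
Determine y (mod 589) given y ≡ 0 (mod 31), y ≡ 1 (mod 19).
248

Using the Chinese Remainder Theorem:
M = product of moduli = 589
For equation 1: M_1 = 19, 19 ≡ 19 (mod 31), inverse of 19 mod 31 is 18 (check: 19 × 18 = 342 ≡ 1 (mod 31))
For equation 2: M_2 = 31, 31 ≡ 12 (mod 19), inverse of 31 mod 19 is 8 (check: 12 × 8 = 96 ≡ 1 (mod 19))
Combine: y ≡ Σ r_i×M_i×(M_i⁻¹ mod m_i) = 0×19×18 + 1×31×8 = 0 + 248 = 248
248 mod 589 = 248
y ≡ 248 (mod 589)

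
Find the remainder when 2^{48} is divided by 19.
By Fermat: 2^{18} ≡ 1 (mod 19). 48 = 2×18 + 12. So 2^{48} ≡ 2^{12} ≡ 11 (mod 19)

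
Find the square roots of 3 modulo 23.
The square roots of 3 mod 23 are 16 and 7. Verify: 16² = 256 ≡ 3 (mod 23)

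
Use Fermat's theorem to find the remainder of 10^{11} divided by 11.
10

By Fermat's Little Theorem, a^(p-1) ≡ 1 (mod p) for prime p and gcd(a, p) = 1
Here p = 11, so 10^10 ≡ 1 (mod 11)
We can reduce the exponent: 11 mod 10 = 1
So 10^11 ≡ 10^1 (mod 11)
Computing: 10^1 mod 11 = 10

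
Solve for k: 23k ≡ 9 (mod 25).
8

Since gcd(23, 25) = 1 divides 9, a solution exists.
Multiply both sides by the inverse of 23 mod 25:
  23^(-1) mod 25 = 12
  x ≡ 12 × 9 ≡ 108 ≡ 8 (mod 25)
Verification: 23 × 8 = 184 = 7 × 25 + 9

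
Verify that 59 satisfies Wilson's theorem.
(58)! mod 59 = 58. Since this equals -1 (mod 59), Wilson confirms 59 is prime.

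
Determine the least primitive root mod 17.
p - 1 = 16 has prime divisors 2. h is a primitive root mod 17 iff h^(16/q) ≢ 1 (mod 17) for each such q.
h = 2: 2^8 ≡ 1 (mod 17); 2^8 ≡ 1, so not a primitive root.
h = 3: 3^8 ≡ 16 (mod 17); none is 1, so 3 has order 16 and is a primitive root.
The smallest primitive root mod 17 is g = 3.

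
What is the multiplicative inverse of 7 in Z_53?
38

Using Extended Euclidean Algorithm:
gcd(7, 53) = 1
Bezout coefficients: 7 × -15 + 53 × 2 = 1
So 7 × -15 ≡ 1 (mod 53)
The inverse is -15 mod 53 = 38
Verification: 7 × 38 = 266 = 5 × 53 + 1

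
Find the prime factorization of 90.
2 × 3^2 × 5

Divide by primes starting from smallest:
90 ÷ 2 = 45
45 ÷ 3 = 15
15 ÷ 3 = 5
5 ÷ 5 = 1

90 = 2 × 3^2 × 5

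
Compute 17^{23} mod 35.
33

Using successive squaring:
Binary expansion of 23: 10111
Powers of 17 mod 35 (each is the square of the previous):
  17^1 ≡ 17 (mod 35)
  17^2 ≡ 17² = 289 ≡ 9 (mod 35)
  17^4 ≡ 9² = 81 ≡ 11 (mod 35)
  17^8 ≡ 11² = 121 ≡ 16 (mod 35)
  17^16 ≡ 16² = 256 ≡ 11 (mod 35)
23 = 16 + 4 + 2 + 1, so 17^23 = 17^16 × 17^4 × 17^2 × 17^1 ≡ 11 × 11 × 9 × 17 (mod 35)
Multiplying step by step:
  11 × 11 = 121 ≡ 16 (mod 35)
  16 × 9 = 144 ≡ 4 (mod 35)
  4 × 17 = 68 ≡ 33 (mod 35)
Result: 17^23 ≡ 33 (mod 35)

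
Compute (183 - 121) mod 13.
10

(183 - 121) = 62
62 mod 13 = 10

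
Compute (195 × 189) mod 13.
0

(195 × 189) = 36855
36855 mod 13 = 0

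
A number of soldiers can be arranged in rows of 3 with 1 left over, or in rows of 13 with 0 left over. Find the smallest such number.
M = 3 × 13 = 39. M₁ = 13, y₁ ≡ 1 (mod 3). M₂ = 3, y₂ ≡ 9 (mod 13). k = 1×13×1 + 0×3×9 ≡ 13 (mod 39). The smallest positive such number is 13.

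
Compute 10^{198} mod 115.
70

Using successive squaring:
Binary expansion of 198: 11000110
Powers of 10 mod 115 (each is the square of the previous):
  10^1 ≡ 10 (mod 115)
  10^2 ≡ 10² = 100 ≡ 100 (mod 115)
  10^4 ≡ 100² = 10000 ≡ 110 (mod 115)
  10^8 ≡ 110² = 12100 ≡ 25 (mod 115)
  10^16 ≡ 25² = 625 ≡ 50 (mod 115)
  10^32 ≡ 50² = 2500 ≡ 85 (mod 115)
  10^64 ≡ 85² = 7225 ≡ 95 (mod 115)
  10^128 ≡ 95² = 9025 ≡ 55 (mod 115)
198 = 128 + 64 + 4 + 2, so 10^198 = 10^128 × 10^64 × 10^4 × 10^2 ≡ 55 × 95 × 110 × 100 (mod 115)
Multiplying step by step:
  55 × 95 = 5225 ≡ 50 (mod 115)
  50 × 110 = 5500 ≡ 95 (mod 115)
  95 × 100 = 9500 ≡ 70 (mod 115)
Result: 10^198 ≡ 70 (mod 115)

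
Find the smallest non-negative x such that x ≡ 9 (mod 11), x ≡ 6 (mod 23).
75

Using the Chinese Remainder Theorem:
M = product of moduli = 253
For equation 1: M_1 = 23, 23 ≡ 1 (mod 11), inverse of 23 mod 11 is 1 (check: 1 × 1 = 1 ≡ 1 (mod 11))
For equation 2: M_2 = 11, 11 ≡ 11 (mod 23), inverse of 11 mod 23 is 21 (check: 11 × 21 = 231 ≡ 1 (mod 23))
Combine: x ≡ Σ r_i×M_i×(M_i⁻¹ mod m_i) = 9×23×1 + 6×11×21 = 207 + 1386 = 1593
1593 mod 253 = 75
x ≡ 75 (mod 253)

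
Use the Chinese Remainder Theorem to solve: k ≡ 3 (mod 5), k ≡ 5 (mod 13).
18

Using the Chinese Remainder Theorem:
M = product of moduli = 65
For equation 1: M_1 = 13, 13 ≡ 3 (mod 5), inverse of 13 mod 5 is 2 (check: 3 × 2 = 6 ≡ 1 (mod 5))
For equation 2: M_2 = 5, 5 ≡ 5 (mod 13), inverse of 5 mod 13 is 8 (check: 5 × 8 = 40 ≡ 1 (mod 13))
Combine: k ≡ Σ r_i×M_i×(M_i⁻¹ mod m_i) = 3×13×2 + 5×5×8 = 78 + 200 = 278
278 mod 65 = 18
k ≡ 18 (mod 65)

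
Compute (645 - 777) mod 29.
13

(645 - 777) = -132
-132 mod 29 = 13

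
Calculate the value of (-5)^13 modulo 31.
Using repeated squaring. (-5) ≡ 26 (mod 31). 13 = 8 + 4 + 1 (binary 1101). Repeated squaring mod 31: 26^1 ≡ 26; 26^2 ≡ 26² = 676 ≡ 25; 26^4 ≡ 25² = 625 ≡ 5; 26^8 ≡ 5² = 25 ≡ 25. Multiply: (-5)^13 ≡ 26^8 × 26^4 × 26^1 ≡ 25 × 5 × 26 (mod 31): 25 × 5 = 125 ≡ 1; 1 × 26 = 26 ≡ 26. So (-5)^13 ≡ 26 (mod 31).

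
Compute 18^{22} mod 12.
0

Using successive squaring:
Binary expansion of 22: 10110
Powers of 18 mod 12 (each is the square of the previous):
  18^1 ≡ 6 (mod 12)
  18^2 ≡ 6² = 36 ≡ 0 (mod 12)
  18^4 ≡ 0² = 0 ≡ 0 (mod 12)
  18^8 ≡ 0² = 0 ≡ 0 (mod 12)
  18^16 ≡ 0² = 0 ≡ 0 (mod 12)
22 = 16 + 4 + 2, so 18^22 = 18^16 × 18^4 × 18^2 ≡ 0 × 0 × 0 (mod 12)
Multiplying step by step:
  0 × 0 = 0 ≡ 0 (mod 12)
  0 × 0 = 0 ≡ 0 (mod 12)
Result: 18^22 ≡ 0 (mod 12)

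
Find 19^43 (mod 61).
Using repeated squaring. 43 = 32 + 8 + 2 + 1 (binary 101011). Repeated squaring mod 61: 19^1 ≡ 19; 19^2 ≡ 19² = 361 ≡ 56; 19^4 ≡ 56² = 3136 ≡ 25; 19^8 ≡ 25² = 625 ≡ 15; 19^16 ≡ 15² = 225 ≡ 42; 19^32 ≡ 42² = 1764 ≡ 56. Multiply: 19^43 = 19^32 × 19^8 × 19^2 × 19^1 ≡ 56 × 15 × 56 × 19 (mod 61): 56 × 15 = 840 ≡ 47; 47 × 56 = 2632 ≡ 9; 9 × 19 = 171 ≡ 49. So 19^43 ≡ 49 (mod 61).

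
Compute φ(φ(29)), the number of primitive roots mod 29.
Number of primitive roots mod 29 = φ(28) = 12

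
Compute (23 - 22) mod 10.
1

(23 - 22) = 1
1 mod 10 = 1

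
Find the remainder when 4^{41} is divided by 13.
By Fermat: 4^{12} ≡ 1 (mod 13). 41 = 3×12 + 5. So 4^{41} ≡ 4^{5} ≡ 10 (mod 13)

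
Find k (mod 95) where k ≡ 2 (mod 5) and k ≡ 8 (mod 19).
M = 5 × 19 = 95. M₁ = 19, y₁ ≡ 4 (mod 5). M₂ = 5, y₂ ≡ 4 (mod 19). k = 2×19×4 + 8×5×4 ≡ 27 (mod 95)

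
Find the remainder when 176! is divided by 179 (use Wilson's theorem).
(178)! = (176)! × (177) × (178) ≡ -1 (mod 179). So (176)! ≡ -1 × [(178)(177)]^(-1) ≡ 89 (mod 179)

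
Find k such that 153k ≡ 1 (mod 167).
153^(-1) ≡ 155 (mod 167). Verification: 153 × 155 = 23715 ≡ 1 (mod 167)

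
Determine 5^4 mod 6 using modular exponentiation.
4 = 4 (binary 100). Repeated squaring mod 6: 5^1 ≡ 5; 5^2 ≡ 5² = 25 ≡ 1; 5^4 ≡ 1² = 1 ≡ 1. So 5^4 ≡ 1 (mod 6).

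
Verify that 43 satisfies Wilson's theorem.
(42)! mod 43 = 42. Since this equals -1 (mod 43), Wilson confirms 43 is prime.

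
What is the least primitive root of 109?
6

A primitive root g modulo p has order p-1 = 108
Prime divisors of 108: [2, 3]
g is a primitive root iff g^(108/q) ≢ 1 (mod 109) for each prime divisor q
Testing small values:
  g = 2: 2^54 ≡ 108, 2^36 ≡ 1 (mod 109) → 2^36 ≡ 1, not primitive root
  g = 3: 3^54 ≡ 1, 3^36 ≡ 63 (mod 109) → 3^54 ≡ 1, not primitive root
  g = 4: 4^54 ≡ 1, 4^36 ≡ 1 (mod 109) → 4^54 ≡ 1, not primitive root
  g = 5: 5^54 ≡ 1, 5^36 ≡ 63 (mod 109) → 5^54 ≡ 1, not primitive root
  g = 6: 6^54 ≡ 108, 6^36 ≡ 63 (mod 109) → none is 1, primitive root!
The smallest primitive root is 6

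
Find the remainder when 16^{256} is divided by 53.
By Fermat: 16^{52} ≡ 1 (mod 53). 256 = 4×52 + 48. So 16^{256} ≡ 16^{48} ≡ 36 (mod 53)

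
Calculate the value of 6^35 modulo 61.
Using repeated squaring. 35 = 32 + 2 + 1 (binary 100011). Repeated squaring mod 61: 6^1 ≡ 6; 6^2 ≡ 6² = 36 ≡ 36; 6^4 ≡ 36² = 1296 ≡ 15; 6^8 ≡ 15² = 225 ≡ 42; 6^16 ≡ 42² = 1764 ≡ 56; 6^32 ≡ 56² = 3136 ≡ 25. Multiply: 6^35 = 6^32 × 6^2 × 6^1 ≡ 25 × 36 × 6 (mod 61): 25 × 36 = 900 ≡ 46; 46 × 6 = 276 ≡ 32. So 6^35 ≡ 32 (mod 61).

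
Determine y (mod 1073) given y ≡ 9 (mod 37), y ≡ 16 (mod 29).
712

Using the Chinese Remainder Theorem:
M = product of moduli = 1073
For equation 1: M_1 = 29, 29 ≡ 29 (mod 37), inverse of 29 mod 37 is 23 (check: 29 × 23 = 667 ≡ 1 (mod 37))
For equation 2: M_2 = 37, 37 ≡ 8 (mod 29), inverse of 37 mod 29 is 11 (check: 8 × 11 = 88 ≡ 1 (mod 29))
Combine: y ≡ Σ r_i×M_i×(M_i⁻¹ mod m_i) = 9×29×23 + 16×37×11 = 6003 + 6512 = 12515
12515 mod 1073 = 712
y ≡ 712 (mod 1073)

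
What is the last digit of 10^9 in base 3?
10 ≡ 1 (mod 3). 9 = 8 + 1 (binary 1001). Repeated squaring mod 3: 1^1 ≡ 1; 1^2 ≡ 1² = 1 ≡ 1; 1^4 ≡ 1² = 1 ≡ 1; 1^8 ≡ 1² = 1 ≡ 1. Multiply: 10^9 ≡ 1^8 × 1^1 ≡ 1 × 1 (mod 3): 1 × 1 = 1 ≡ 1. So 10^9 ≡ 1 (mod 3).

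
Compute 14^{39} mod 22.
4

Using successive squaring:
Binary expansion of 39: 100111
Powers of 14 mod 22 (each is the square of the previous):
  14^1 ≡ 14 (mod 22)
  14^2 ≡ 14² = 196 ≡ 20 (mod 22)
  14^4 ≡ 20² = 400 ≡ 4 (mod 22)
  14^8 ≡ 4² = 16 ≡ 16 (mod 22)
  14^16 ≡ 16² = 256 ≡ 14 (mod 22)
  14^32 ≡ 14² = 196 ≡ 20 (mod 22)
39 = 32 + 4 + 2 + 1, so 14^39 = 14^32 × 14^4 × 14^2 × 14^1 ≡ 20 × 4 × 20 × 14 (mod 22)
Multiplying step by step:
  20 × 4 = 80 ≡ 14 (mod 22)
  14 × 20 = 280 ≡ 16 (mod 22)
  16 × 14 = 224 ≡ 4 (mod 22)
Result: 14^39 ≡ 4 (mod 22)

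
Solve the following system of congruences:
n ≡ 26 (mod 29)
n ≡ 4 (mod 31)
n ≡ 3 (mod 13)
10234

Using the Chinese Remainder Theorem:
M = product of moduli = 11687
For equation 1: M_1 = 403, 403 ≡ 26 (mod 29), inverse of 403 mod 29 is 19 (check: 26 × 19 = 494 ≡ 1 (mod 29))
For equation 2: M_2 = 377, 377 ≡ 5 (mod 31), inverse of 377 mod 31 is 25 (check: 5 × 25 = 125 ≡ 1 (mod 31))
For equation 3: M_3 = 899, 899 ≡ 2 (mod 13), inverse of 899 mod 13 is 7 (check: 2 × 7 = 14 ≡ 1 (mod 13))
Combine: n ≡ Σ r_i×M_i×(M_i⁻¹ mod m_i) = 26×403×19 + 4×377×25 + 3×899×7 = 199082 + 37700 + 18879 = 255661
255661 mod 11687 = 10234
n ≡ 10234 (mod 11687)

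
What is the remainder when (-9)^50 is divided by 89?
Using repeated squaring. (-9) ≡ 80 (mod 89). 50 = 32 + 16 + 2 (binary 110010). Repeated squaring mod 89: 80^1 ≡ 80; 80^2 ≡ 80² = 6400 ≡ 81; 80^4 ≡ 81² = 6561 ≡ 64; 80^8 ≡ 64² = 4096 ≡ 2; 80^16 ≡ 2² = 4 ≡ 4; 80^32 ≡ 4² = 16 ≡ 16. Multiply: (-9)^50 ≡ 80^32 × 80^16 × 80^2 ≡ 16 × 4 × 81 (mod 89): 16 × 4 = 64 ≡ 64; 64 × 81 = 5184 ≡ 22. So (-9)^50 ≡ 22 (mod 89).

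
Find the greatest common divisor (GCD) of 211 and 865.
1

Using the Euclidean algorithm:
211 = 0 × 865 + 211
865 = 4 × 211 + 21
211 = 10 × 21 + 1
21 = 21 × 1 + 0

GCD(211, 865) = 1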